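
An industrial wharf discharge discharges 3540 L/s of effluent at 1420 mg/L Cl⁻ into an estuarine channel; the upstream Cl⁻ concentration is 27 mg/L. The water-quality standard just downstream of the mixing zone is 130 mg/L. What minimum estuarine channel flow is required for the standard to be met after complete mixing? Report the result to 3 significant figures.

44300 L/s

Set C_mix = 130: (Q·27.00 + 3540·1420) / (Q + 3540) = 130
→ Q = 3540·(1420 − 130)/(130 − 27.00) = 44340 L/s.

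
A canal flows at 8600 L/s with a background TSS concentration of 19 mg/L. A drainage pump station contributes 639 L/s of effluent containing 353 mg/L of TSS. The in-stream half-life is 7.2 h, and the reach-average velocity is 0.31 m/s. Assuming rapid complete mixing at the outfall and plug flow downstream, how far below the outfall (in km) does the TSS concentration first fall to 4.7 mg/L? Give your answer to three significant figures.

25.4 km

Conservation of mass: C = (8600·19.00 + 639.0·353.0) / 9239 = 389000/9239 = 42.10 mg/L.
Half-life 7.2 h → k = ln 2 / 7.2 = 0.09627 h⁻¹ = 2.310 d⁻¹.
Set 42.10·exp(−k·t) = 4.7 → t = ln(42.10/4.7)/k = 81990 s = 22.77 h.
Distance = v·t = 0.31·81990 = 25420 m = 25.42 km.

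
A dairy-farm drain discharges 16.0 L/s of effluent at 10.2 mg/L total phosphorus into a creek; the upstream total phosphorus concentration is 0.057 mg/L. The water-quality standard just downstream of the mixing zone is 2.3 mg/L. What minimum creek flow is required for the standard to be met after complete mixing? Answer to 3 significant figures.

Set C_mix = 2.3: (Q·0.05700 + 16.00·10.20) / (Q + 16.00) = 2.3
→ Q = 16.00·(10.20 − 2.3)/(2.3 − 0.05700) = 56.35 L/s.

56.4 L/s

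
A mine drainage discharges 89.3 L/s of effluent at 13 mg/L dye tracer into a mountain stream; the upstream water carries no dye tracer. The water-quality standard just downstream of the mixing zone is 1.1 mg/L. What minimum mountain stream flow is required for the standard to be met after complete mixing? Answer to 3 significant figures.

Set C_mix = 1.1: (Q·0 + 89.30·13.00) / (Q + 89.30) = 1.1
→ Q = 89.30·(13.00 − 1.1)/(1.1 − 0) = 966.1 L/s.

966 L/s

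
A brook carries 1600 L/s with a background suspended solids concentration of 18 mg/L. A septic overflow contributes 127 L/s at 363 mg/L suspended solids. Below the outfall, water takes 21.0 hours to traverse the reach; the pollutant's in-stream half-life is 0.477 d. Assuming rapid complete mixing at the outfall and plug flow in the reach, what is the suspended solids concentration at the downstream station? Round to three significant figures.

12.2 mg/L

Flow-weighted average: C = (1600·18.00 + 127.0·363.0) / 1727 = 74900/1727 = 43.37 mg/L.
Half-life 0.477 d → k = ln 2 / 0.477 = 1.453 d⁻¹.
Decay over the reach: 43.37·exp(−kt) = 43.37·0.2804 = 12.16 mg/L.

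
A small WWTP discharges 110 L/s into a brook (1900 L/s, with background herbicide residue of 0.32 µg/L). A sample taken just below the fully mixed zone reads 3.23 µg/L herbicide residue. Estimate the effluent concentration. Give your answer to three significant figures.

Mass balance: 1900·0.3200 + 110.0·Cₑ = 2010·3.230
→ Cₑ = (2010·3.230 − 1900·0.3200) / 110.0 = 53.49 µg/L.

53.5 µg/L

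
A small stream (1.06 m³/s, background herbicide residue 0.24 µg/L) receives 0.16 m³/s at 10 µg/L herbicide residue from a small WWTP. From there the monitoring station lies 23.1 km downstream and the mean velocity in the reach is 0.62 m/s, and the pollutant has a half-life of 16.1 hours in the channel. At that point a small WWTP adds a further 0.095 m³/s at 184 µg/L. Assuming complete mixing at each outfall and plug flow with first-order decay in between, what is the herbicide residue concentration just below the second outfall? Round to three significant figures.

Conservation of mass: C = (1.060·0.2400 + 0.1600·10.00) / 1.220 = 1.854/1.220 = 1.520 µg/L; combined flow 1.220 m³/s.
Travel time t = 23.1·1000 / 0.62 = 37260 s = 10.35 h.
Half-life 16.1 h → k = ln 2 / 16.1 = 0.04305 h⁻¹ = 1.033 d⁻¹.
First-order decay: C = 1.520·exp(−k·t) = 1.520·0.6405 = 0.9735 µg/L.
Second outfall: C = (1.220·0.9735 + 0.09500·184.0)/1.315 = 14.20 µg/L.

14.2 µg/L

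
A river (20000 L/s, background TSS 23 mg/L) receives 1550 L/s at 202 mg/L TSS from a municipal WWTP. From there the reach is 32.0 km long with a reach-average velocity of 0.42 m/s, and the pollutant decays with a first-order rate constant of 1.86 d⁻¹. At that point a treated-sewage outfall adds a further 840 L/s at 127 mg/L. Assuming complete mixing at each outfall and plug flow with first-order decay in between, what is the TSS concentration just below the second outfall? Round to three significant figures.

11.5 mg/L

Flow-weighted average: C = (20000·23.00 + 1550·202.0) / 21550 = 773100/21550 = 35.87 mg/L; combined flow 21550 L/s.
Travel time t = 32.0·1000 / 0.42 = 76190 s = 21.16 h.
Applying C = C₀e^(−kt): 35.87 × 0.1939 = 6.958 mg/L.
Second outfall: C = (21550·6.958 + 840.0·127.0)/22390 = 11.46 mg/L.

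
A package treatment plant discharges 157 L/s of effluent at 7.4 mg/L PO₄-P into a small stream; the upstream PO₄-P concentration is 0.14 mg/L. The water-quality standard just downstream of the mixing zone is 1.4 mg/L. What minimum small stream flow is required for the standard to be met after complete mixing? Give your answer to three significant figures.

748 L/s

Set C_mix = 1.4: (Q·0.1400 + 157.0·7.400) / (Q + 157.0) = 1.4
→ Q = 157.0·(7.400 − 1.4)/(1.4 − 0.1400) = 747.6 L/s.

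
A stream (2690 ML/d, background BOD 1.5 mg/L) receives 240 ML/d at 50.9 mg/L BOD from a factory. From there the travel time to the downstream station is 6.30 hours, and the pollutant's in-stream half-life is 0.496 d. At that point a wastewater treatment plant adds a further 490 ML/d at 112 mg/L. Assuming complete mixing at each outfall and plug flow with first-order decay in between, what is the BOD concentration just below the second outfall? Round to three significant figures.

Mass balance: C = (2690·1.500 + 240.0·50.90) / 2930 = 16250/2930 = 5.546 mg/L; combined flow 2930 ML/d.
Half-life 0.496 d → k = ln 2 / 0.496 = 1.397 d⁻¹.
After decay, C = 5.546 × e^(−kt) = 5.546 × 0.6929 = 3.843 mg/L.
At the second outfall, C = (2930·3.843 + 490.0·112.0) / (2930 + 490.0) = 19.34 mg/L.

19.3 mg/L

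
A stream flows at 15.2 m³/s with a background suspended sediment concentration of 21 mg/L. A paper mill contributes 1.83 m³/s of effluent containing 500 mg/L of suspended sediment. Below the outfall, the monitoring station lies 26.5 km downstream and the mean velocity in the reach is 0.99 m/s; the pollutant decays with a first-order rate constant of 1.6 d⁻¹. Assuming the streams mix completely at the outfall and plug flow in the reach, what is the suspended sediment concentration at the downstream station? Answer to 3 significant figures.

Mass balance: C = (15.20·21.00 + 1.830·500.0) / 17.03 = 1234/17.03 = 72.47 mg/L.
Travel time t = 26.5·1000 / 0.99 = 26770 s = 7.435 h.
After decay, C = 72.47 × e^(−kt) = 72.47 × 0.6091 = 44.15 mg/L.

44.1 mg/L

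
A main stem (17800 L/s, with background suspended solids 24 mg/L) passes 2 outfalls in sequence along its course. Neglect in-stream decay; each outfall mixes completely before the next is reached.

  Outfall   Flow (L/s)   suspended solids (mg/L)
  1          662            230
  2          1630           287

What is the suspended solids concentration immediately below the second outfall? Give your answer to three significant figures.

52.1 mg/L

Outfall 1: combined Q = 18460 L/s; C = (17800·24.00 + 662.0·230.0)/18460 = 31.39 mg/L.
Outfall 2: combined Q = 20090 L/s; C = (18460·31.39 + 1630·287.0)/20090 = 52.12 mg/L.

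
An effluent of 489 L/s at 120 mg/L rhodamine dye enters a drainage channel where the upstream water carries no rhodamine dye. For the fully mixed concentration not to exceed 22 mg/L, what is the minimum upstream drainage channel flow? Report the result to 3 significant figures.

Set C_mix = 22: (Q·0 + 489.0·120.0) / (Q + 489.0) = 22
→ Q = 489.0·(120.0 − 22)/(22 − 0) = 2178 L/s.

2180 L/s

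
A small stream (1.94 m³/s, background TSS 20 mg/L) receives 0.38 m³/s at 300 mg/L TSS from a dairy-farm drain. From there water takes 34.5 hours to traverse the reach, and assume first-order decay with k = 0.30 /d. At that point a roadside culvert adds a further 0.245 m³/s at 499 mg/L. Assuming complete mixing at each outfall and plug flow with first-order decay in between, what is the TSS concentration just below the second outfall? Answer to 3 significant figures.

After mixing, C = (1.940·20.00 + 0.3800·300.0) / 2.320 = 152.8/2.320 = 65.86 mg/L; combined flow 2.320 m³/s.
First-order decay: C = 65.86·exp(−k·t) = 65.86·0.6497 = 42.79 mg/L.
At the second outfall, C = (2.320·42.79 + 0.2450·499.0) / (2.320 + 0.2450) = 86.37 mg/L.

86.4 mg/L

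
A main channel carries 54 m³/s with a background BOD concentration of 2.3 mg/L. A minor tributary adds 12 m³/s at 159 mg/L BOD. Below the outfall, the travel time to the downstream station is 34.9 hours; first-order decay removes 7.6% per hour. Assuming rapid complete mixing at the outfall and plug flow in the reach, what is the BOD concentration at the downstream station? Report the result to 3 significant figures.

Mixed concentration C = ΣQC/ΣQ = (54.00·2.300 + 12.00·159.0) / 66.00 = 2032/66.00 = 30.79 mg/L.
7.6%/h lost → k = −ln(1 − 0.076) = 0.07904 h⁻¹.
Decay over the reach: 30.79·exp(−kt) = 30.79·0.06338 = 1.952 mg/L.

1.95 mg/L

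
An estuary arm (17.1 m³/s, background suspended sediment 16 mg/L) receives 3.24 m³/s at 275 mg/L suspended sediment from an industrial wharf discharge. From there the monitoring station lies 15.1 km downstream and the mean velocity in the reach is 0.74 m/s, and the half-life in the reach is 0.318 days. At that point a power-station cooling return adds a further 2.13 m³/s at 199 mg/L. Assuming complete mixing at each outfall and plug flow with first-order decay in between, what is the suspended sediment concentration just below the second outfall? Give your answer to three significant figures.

49.8 mg/L

Mass balance: C = (17.10·16.00 + 3.240·275.0) / 20.34 = 1165/20.34 = 57.26 mg/L; combined flow 20.34 m³/s.
Travel time t = 15.1·1000 / 0.74 = 20410 s = 5.668 h.
Half-life 0.318 d → k = ln 2 / 0.318 = 2.180 d⁻¹.
After decay, C = 57.26 × e^(−kt) = 57.26 × 0.5976 = 34.22 mg/L.
Second outfall: C = (20.34·34.22 + 2.130·199.0)/22.47 = 49.84 mg/L.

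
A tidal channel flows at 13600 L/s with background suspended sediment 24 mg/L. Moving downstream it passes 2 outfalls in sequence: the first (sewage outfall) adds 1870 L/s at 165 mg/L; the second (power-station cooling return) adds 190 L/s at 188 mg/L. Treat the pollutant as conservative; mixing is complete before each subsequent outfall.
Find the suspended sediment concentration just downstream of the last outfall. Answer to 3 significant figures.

Outfall 1: combined Q = 15470 L/s; C = (13600·24.00 + 1870·165.0)/15470 = 41.04 mg/L.
Outfall 2: combined Q = 15660 L/s; C = (15470·41.04 + 190.0·188.0)/15660 = 42.83 mg/L.

42.8 mg/L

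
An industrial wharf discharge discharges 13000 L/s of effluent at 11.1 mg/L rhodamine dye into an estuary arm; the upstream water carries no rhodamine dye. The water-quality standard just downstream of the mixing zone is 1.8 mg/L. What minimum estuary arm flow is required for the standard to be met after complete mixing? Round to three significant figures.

67200 L/s

Set C_mix = 1.8: (Q·0 + 13000·11.10) / (Q + 13000) = 1.8
→ Q = 13000·(11.10 − 1.8)/(1.8 − 0) = 67170 L/s.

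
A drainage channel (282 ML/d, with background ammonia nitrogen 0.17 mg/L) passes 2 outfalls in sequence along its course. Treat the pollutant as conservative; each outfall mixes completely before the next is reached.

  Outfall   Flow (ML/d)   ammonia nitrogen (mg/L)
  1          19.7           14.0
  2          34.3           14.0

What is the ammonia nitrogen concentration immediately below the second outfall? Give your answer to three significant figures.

Below outfall 1: Q → 301.7 ML/d, C = (282.0·0.1700 + 19.70·14.00)/301.7 = 1.073 mg/L.
Below outfall 2: Q → 336.0 ML/d, C = (301.7·1.073 + 34.30·14.00)/336.0 = 2.393 mg/L.

2.39 mg/L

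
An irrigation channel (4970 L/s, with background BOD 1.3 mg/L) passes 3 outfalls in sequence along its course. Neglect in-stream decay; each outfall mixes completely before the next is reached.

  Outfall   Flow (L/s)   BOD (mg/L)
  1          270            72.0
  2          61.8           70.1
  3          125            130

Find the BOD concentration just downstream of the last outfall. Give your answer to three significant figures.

8.57 mg/L

After outfall 1: Q = 4970 + 270.0 = 5240 L/s; C = (4970·1.300 + 270.0·72.00)/5240 = 4.943 mg/L.
After outfall 2: Q = 5240 + 61.80 = 5302 L/s; C = (5240·4.943 + 61.80·70.10)/5302 = 5.702 mg/L.
After outfall 3: Q = 5302 + 125.0 = 5427 L/s; C = (5302·5.702 + 125.0·130.0)/5427 = 8.565 mg/L.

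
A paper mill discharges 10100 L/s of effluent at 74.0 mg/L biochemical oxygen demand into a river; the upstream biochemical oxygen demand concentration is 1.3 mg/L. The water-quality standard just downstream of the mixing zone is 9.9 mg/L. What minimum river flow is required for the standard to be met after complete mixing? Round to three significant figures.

75300 L/s

Set C_mix = 9.9: (Q·1.300 + 10100·74.00) / (Q + 10100) = 9.9
→ Q = 10100·(74.00 − 9.9)/(9.9 − 1.300) = 75280 L/s.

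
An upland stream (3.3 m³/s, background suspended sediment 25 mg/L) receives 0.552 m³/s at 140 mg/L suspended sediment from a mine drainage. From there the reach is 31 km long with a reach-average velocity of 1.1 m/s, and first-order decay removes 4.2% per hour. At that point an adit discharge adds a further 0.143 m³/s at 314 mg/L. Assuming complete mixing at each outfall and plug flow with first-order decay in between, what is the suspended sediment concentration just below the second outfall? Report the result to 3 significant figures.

39.8 mg/L

Flow-weighted average: C = (3.300·25.00 + 0.5520·140.0) / 3.852 = 159.8/3.852 = 41.48 mg/L; combined flow 3.852 m³/s.
Travel time t = 31·1000 / 1.1 = 28180 s = 7.828 h.
4.2%/h lost → k = −ln(1 − 0.042) = 0.04291 h⁻¹.
First-order decay: C = 41.48·exp(−k·t) = 41.48·0.7147 = 29.65 mg/L.
Second outfall: C = (3.852·29.65 + 0.1430·314.0)/3.995 = 39.82 mg/L.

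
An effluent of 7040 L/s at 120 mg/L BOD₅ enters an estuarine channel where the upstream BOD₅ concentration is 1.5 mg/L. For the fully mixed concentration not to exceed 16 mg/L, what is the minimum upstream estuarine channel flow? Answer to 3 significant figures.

50500 L/s

Set C_mix = 16: (Q·1.500 + 7040·120.0) / (Q + 7040) = 16
→ Q = 7040·(120.0 − 16)/(16 − 1.500) = 50490 L/s.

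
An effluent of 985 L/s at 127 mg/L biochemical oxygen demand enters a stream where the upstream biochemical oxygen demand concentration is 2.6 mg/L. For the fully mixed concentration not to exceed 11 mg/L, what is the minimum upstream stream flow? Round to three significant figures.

13600 L/s

Set C_mix = 11: (Q·2.600 + 985.0·127.0) / (Q + 985.0) = 11
→ Q = 985.0·(127.0 − 11)/(11 − 2.600) = 13600 L/s.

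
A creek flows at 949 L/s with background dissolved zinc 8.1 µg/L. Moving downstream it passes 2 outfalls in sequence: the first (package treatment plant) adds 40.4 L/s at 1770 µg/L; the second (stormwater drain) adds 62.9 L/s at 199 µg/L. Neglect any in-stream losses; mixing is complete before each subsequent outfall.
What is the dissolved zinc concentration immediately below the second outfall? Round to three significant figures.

Outfall 1: combined Q = 989.4 L/s; C = (949.0·8.100 + 40.40·1770)/989.4 = 80.04 µg/L.
Outfall 2: combined Q = 1052 L/s; C = (989.4·80.04 + 62.90·199.0)/1052 = 87.15 µg/L.

87.2 µg/L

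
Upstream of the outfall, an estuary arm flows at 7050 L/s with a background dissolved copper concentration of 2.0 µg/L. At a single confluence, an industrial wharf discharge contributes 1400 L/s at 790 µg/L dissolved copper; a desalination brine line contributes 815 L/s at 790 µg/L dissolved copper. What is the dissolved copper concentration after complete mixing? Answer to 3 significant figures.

190 µg/L

Mass balance: C = (7050·2.000 + 1400·790.0 + 815.0·790.0) / 9265 = 1764000/9265 = 190.4 µg/L.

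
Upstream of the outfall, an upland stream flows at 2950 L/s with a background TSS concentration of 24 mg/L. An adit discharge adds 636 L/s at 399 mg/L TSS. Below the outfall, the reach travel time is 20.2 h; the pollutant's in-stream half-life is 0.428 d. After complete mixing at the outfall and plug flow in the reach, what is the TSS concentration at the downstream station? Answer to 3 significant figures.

23.2 mg/L

Conservation of mass: C = (2950·24.00 + 636.0·399.0) / 3586 = 324600/3586 = 90.51 mg/L.
Half-life 0.428 d → k = ln 2 / 0.428 = 1.620 d⁻¹.
First-order decay: C = 90.51·exp(−k·t) = 90.51·0.2559 = 23.16 mg/L.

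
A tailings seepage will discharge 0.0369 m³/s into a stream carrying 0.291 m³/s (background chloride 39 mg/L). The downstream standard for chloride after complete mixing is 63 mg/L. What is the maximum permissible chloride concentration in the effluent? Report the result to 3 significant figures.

At the limit, (Qr·Cr + Qe·Cₑ)/(Qr + Qe) = 63:
Cₑ = (0.3279·63 − 0.2910·39.00) / 0.03690 = 252.3 mg/L.

252 mg/L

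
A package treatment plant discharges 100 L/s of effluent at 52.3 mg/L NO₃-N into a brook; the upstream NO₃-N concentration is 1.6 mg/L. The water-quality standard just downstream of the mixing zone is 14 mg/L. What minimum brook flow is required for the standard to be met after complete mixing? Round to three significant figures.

Set C_mix = 14: (Q·1.600 + 100.0·52.30) / (Q + 100.0) = 14
→ Q = 100.0·(52.30 − 14)/(14 − 1.600) = 308.9 L/s.

309 L/s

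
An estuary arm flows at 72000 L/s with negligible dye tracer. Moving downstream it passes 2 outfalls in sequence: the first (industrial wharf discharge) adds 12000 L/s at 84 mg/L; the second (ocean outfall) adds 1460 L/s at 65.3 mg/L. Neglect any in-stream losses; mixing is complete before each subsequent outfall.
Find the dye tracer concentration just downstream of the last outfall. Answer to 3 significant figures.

After outfall 1: Q = 72000 + 12000 = 84000 L/s; C = (72000·0 + 12000·84.00)/84000 = 12.00 mg/L.
After outfall 2: Q = 84000 + 1460 = 85460 L/s; C = (84000·12.00 + 1460·65.30)/85460 = 12.91 mg/L.

12.9 mg/L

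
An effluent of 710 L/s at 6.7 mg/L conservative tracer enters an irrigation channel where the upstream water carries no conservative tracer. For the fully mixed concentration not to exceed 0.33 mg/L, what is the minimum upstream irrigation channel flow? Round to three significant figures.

Set C_mix = 0.33: (Q·0 + 710.0·6.700) / (Q + 710.0) = 0.33
→ Q = 710.0·(6.700 − 0.33)/(0.33 − 0) = 13710 L/s.

13700 L/s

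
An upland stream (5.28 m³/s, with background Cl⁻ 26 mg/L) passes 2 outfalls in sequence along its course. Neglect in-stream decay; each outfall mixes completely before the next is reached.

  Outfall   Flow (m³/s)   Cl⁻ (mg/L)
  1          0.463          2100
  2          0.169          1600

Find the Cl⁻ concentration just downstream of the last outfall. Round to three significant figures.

Below outfall 1: Q → 5.743 m³/s, C = (5.280·26.00 + 0.4630·2100)/5.743 = 193.2 mg/L.
Below outfall 2: Q → 5.912 m³/s, C = (5.743·193.2 + 0.1690·1600)/5.912 = 233.4 mg/L.

233 mg/L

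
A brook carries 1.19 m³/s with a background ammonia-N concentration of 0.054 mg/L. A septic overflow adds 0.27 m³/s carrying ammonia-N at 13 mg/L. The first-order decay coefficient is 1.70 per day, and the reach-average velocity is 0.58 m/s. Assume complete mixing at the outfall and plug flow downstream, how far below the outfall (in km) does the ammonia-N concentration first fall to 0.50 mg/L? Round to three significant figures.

46.8 km

Flow-weighted average: C = (1.190·0.05400 + 0.2700·13.00) / 1.460 = 3.574/1.460 = 2.448 mg/L.
Set 2.448·exp(−k·t) = 0.50 → t = ln(2.448/0.50)/k = 80730 s = 22.43 h.
Distance = v·t = 0.58·80730 = 46820 m = 46.82 km.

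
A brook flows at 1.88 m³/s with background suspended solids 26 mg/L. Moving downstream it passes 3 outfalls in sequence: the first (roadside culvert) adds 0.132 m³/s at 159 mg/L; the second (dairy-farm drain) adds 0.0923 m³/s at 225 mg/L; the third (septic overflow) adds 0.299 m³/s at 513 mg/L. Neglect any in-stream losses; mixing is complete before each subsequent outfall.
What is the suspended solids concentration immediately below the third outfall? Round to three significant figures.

102 mg/L

After outfall 1: Q = 1.880 + 0.1320 = 2.012 m³/s; C = (1.880·26.00 + 0.1320·159.0)/2.012 = 34.73 mg/L.
After outfall 2: Q = 2.012 + 0.09230 = 2.104 m³/s; C = (2.012·34.73 + 0.09230·225.0)/2.104 = 43.07 mg/L.
After outfall 3: Q = 2.104 + 0.2990 = 2.403 m³/s; C = (2.104·43.07 + 0.2990·513.0)/2.403 = 101.5 mg/L.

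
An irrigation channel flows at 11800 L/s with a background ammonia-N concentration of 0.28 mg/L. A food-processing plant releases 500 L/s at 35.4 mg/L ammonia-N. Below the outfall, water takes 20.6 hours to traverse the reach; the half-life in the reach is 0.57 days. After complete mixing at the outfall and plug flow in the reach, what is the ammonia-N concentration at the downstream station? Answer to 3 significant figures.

Flow-weighted average: C = (11800·0.2800 + 500.0·35.40) / 12300 = 21000/12300 = 1.708 mg/L.
Half-life 0.57 d → k = ln 2 / 0.57 = 1.216 d⁻¹.
Decay over the reach: 1.708·exp(−kt) = 1.708·0.3521 = 0.6013 mg/L.

0.601 mg/L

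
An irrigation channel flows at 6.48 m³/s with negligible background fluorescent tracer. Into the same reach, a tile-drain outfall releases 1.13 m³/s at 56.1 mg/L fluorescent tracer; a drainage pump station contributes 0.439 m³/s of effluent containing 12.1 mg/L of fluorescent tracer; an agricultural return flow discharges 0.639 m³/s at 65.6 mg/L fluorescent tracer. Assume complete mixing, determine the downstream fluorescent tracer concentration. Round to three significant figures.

12.7 mg/L

Conservation of mass: C = (6.480·0 + 1.130·56.10 + 0.4390·12.10 + 0.6390·65.60) / 8.688 = 110.6/8.688 = 12.73 mg/L.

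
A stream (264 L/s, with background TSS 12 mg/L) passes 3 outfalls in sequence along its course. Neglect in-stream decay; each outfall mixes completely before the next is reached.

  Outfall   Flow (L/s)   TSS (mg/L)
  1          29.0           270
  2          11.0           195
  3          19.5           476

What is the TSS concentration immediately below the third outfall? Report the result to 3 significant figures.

69.3 mg/L

Below outfall 1: Q → 293.0 L/s, C = (264.0·12.00 + 29.00·270.0)/293.0 = 37.54 mg/L.
Below outfall 2: Q → 304.0 L/s, C = (293.0·37.54 + 11.00·195.0)/304.0 = 43.23 mg/L.
Below outfall 3: Q → 323.5 L/s, C = (304.0·43.23 + 19.50·476.0)/323.5 = 69.32 mg/L.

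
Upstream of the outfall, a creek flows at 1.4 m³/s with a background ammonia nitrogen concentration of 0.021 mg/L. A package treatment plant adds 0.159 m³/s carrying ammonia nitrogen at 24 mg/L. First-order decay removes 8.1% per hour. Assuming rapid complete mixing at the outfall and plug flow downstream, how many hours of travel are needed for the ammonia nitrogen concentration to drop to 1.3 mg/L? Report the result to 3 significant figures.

After mixing, C = (1.400·0.02100 + 0.1590·24.00) / 1.559 = 3.845/1.559 = 2.467 mg/L.
8.1%/h lost → k = −ln(1 − 0.081) = 0.08447 h⁻¹.
2.467·exp(−k·t) = 1.3 → t = ln(2.467/1.3)/k = 27300 s = 7.582 h.

7.58 h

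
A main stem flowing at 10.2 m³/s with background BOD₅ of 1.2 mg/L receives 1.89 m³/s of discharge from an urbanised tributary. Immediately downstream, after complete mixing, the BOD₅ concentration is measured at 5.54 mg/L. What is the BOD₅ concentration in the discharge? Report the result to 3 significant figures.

29.0 mg/L

Mass balance: 10.20·1.200 + 1.890·Cₑ = 12.09·5.540
→ Cₑ = (12.09·5.540 − 10.20·1.200) / 1.890 = 28.96 mg/L.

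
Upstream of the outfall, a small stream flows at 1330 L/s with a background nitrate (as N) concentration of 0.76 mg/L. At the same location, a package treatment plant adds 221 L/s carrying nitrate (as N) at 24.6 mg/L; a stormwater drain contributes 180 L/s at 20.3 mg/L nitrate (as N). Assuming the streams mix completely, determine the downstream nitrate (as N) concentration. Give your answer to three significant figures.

Flow-weighted average: C = (1330·0.7600 + 221.0·24.60 + 180.0·20.30) / 1731 = 10100/1731 = 5.836 mg/L.

5.84 mg/L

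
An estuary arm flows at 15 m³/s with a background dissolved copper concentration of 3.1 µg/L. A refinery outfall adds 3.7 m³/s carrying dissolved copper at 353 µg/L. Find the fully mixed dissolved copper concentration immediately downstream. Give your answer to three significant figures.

Conservation of mass: C = (15.00·3.100 + 3.700·353.0) / 18.70 = 1353/18.70 = 72.33 µg/L.

72.3 µg/L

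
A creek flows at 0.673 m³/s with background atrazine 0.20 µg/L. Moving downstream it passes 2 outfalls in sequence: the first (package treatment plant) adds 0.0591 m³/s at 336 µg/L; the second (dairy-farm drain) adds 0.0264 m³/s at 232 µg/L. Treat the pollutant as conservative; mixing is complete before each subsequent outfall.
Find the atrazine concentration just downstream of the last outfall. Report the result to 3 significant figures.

34.4 µg/L

Below outfall 1: Q → 0.7321 m³/s, C = (0.6730·0.2000 + 0.05910·336.0)/0.7321 = 27.31 µg/L.
Below outfall 2: Q → 0.7585 m³/s, C = (0.7321·27.31 + 0.02640·232.0)/0.7585 = 34.43 µg/L.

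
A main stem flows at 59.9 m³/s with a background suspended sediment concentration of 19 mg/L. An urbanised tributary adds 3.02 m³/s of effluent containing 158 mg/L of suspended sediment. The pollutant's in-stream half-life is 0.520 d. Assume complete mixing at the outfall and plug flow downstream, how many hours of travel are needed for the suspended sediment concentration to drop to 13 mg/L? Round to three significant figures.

12.3 h

After mixing, C = (59.90·19.00 + 3.020·158.0) / 62.92 = 1615/62.92 = 25.67 mg/L.
Half-life 0.520 d → k = ln 2 / 0.520 = 1.333 d⁻¹.
25.67·exp(−k·t) = 13 → t = ln(25.67/13)/k = 44100 s = 12.25 h.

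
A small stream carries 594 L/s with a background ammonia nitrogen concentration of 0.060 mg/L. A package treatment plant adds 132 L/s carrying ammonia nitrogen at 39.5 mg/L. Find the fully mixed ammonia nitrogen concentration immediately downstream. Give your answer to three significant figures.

Conservation of mass: C = (594.0·0.06000 + 132.0·39.50) / 726.0 = 5250/726.0 = 7.231 mg/L.

7.23 mg/L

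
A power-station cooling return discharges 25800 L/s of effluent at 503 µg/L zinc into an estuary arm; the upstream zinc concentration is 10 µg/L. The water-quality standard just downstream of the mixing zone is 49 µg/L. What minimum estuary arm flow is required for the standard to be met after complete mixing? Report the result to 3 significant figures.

Set C_mix = 49: (Q·10.00 + 25800·503.0) / (Q + 25800) = 49
→ Q = 25800·(503.0 − 49)/(49 − 10.00) = 300300 L/s.

300000 L/s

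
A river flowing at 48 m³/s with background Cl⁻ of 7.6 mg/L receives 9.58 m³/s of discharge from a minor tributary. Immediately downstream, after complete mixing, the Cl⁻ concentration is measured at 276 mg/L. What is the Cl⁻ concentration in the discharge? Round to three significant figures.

Mass balance: 48.00·7.600 + 9.580·Cₑ = 57.58·276.0
→ Cₑ = (57.58·276.0 − 48.00·7.600) / 9.580 = 1621 mg/L.

1620 mg/L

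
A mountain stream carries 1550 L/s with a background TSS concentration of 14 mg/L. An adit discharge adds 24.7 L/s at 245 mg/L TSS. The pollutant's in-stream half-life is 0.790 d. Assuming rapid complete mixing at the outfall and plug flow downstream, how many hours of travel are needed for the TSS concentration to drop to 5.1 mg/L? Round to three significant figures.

Mixed concentration C = ΣQC/ΣQ = (1550·14.00 + 24.70·245.0) / 1575 = 27750/1575 = 17.62 mg/L.
Half-life 0.790 d → k = ln 2 / 0.790 = 0.8774 d⁻¹.
17.62·exp(−k·t) = 5.1 → t = ln(17.62/5.1)/k = 122100 s = 33.92 h.

33.9 h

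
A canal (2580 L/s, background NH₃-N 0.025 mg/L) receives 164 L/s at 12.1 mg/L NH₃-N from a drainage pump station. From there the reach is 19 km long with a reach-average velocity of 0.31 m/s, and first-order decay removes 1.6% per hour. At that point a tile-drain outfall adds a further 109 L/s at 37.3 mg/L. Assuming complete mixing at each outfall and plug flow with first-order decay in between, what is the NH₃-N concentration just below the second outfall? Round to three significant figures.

Conservation of mass: C = (2580·0.02500 + 164.0·12.10) / 2744 = 2049/2744 = 0.7467 mg/L; combined flow 2744 L/s.
Travel time t = 19·1000 / 0.31 = 61290 s = 17.03 h.
1.6%/h lost → k = −ln(1 − 0.016) = 0.01613 h⁻¹.
First-order decay: C = 0.7467·exp(−k·t) = 0.7467·0.7599 = 0.5674 mg/L.
Second outfall: C = (2744·0.5674 + 109.0·37.30)/2853 = 1.971 mg/L.

1.97 mg/L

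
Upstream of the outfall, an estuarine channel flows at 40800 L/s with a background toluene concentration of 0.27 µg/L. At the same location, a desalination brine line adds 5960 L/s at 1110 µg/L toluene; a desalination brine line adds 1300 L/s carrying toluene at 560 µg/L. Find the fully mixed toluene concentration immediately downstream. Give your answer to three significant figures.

153 µg/L

After mixing, C = (40800·0.2700 + 5960·1110 + 1300·560.0) / 48060 = 7355000/48060 = 153.0 µg/L.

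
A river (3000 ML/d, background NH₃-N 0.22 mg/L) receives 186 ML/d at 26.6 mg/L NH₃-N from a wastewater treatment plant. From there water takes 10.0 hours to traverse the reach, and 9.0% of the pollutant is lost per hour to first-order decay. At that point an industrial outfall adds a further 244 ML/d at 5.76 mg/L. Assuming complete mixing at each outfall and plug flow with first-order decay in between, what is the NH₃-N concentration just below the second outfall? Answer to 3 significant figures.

Mixed concentration C = ΣQC/ΣQ = (3000·0.2200 + 186.0·26.60) / 3186 = 5608/3186 = 1.760 mg/L; combined flow 3186 ML/d.
9.0%/h lost → k = −ln(1 − 0.09) = 0.09431 h⁻¹.
After decay, C = 1.760 × e^(−kt) = 1.760 × 0.3894 = 0.6854 mg/L.
At the second outfall, C = (3186·0.6854 + 244.0·5.760) / (3186 + 244.0) = 1.046 mg/L.

1.05 mg/L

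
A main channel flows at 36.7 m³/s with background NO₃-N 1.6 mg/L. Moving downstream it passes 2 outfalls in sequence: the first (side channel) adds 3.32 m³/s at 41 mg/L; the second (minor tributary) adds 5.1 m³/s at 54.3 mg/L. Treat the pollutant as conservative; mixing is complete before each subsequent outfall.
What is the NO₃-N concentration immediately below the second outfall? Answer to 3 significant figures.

After outfall 1: Q = 36.70 + 3.320 = 40.02 m³/s; C = (36.70·1.600 + 3.320·41.00)/40.02 = 4.869 mg/L.
After outfall 2: Q = 40.02 + 5.100 = 45.12 m³/s; C = (40.02·4.869 + 5.100·54.30)/45.12 = 10.46 mg/L.

10.5 mg/L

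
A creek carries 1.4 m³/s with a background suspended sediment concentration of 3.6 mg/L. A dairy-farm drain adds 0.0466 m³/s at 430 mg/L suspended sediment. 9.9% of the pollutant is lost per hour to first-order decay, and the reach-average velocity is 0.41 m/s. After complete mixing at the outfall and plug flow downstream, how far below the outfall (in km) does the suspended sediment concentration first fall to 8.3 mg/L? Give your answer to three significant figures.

Flow-weighted average: C = (1.400·3.600 + 0.04660·430.0) / 1.447 = 25.08/1.447 = 17.34 mg/L.
9.9%/h lost → k = −ln(1 − 0.099) = 0.1043 h⁻¹.
Set 17.34·exp(−k·t) = 8.3 → t = ln(17.34/8.3)/k = 25430 s = 7.065 h.
Distance = v·t = 0.41·25430 = 10430 m = 10.43 km.

10.4 km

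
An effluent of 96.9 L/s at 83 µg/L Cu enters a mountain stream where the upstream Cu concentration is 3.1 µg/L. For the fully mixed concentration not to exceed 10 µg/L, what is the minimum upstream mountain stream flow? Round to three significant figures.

1030 L/s

Set C_mix = 10: (Q·3.100 + 96.90·83.00) / (Q + 96.90) = 10
→ Q = 96.90·(83.00 − 10)/(10 − 3.100) = 1025 L/s.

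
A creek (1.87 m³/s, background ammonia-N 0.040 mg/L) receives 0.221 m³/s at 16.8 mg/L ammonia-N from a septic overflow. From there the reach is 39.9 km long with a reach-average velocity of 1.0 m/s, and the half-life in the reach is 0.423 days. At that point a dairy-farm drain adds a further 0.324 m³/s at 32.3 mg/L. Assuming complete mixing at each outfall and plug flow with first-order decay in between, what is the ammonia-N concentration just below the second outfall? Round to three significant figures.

5.07 mg/L

After mixing, C = (1.870·0.04000 + 0.2210·16.80) / 2.091 = 3.788/2.091 = 1.811 mg/L; combined flow 2.091 m³/s.
Travel time t = 39.9·1000 / 1.0 = 39900 s = 11.08 h.
Half-life 0.423 d → k = ln 2 / 0.423 = 1.639 d⁻¹.
Applying C = C₀e^(−kt): 1.811 × 0.4692 = 0.8499 mg/L.
At the second outfall, C = (2.091·0.8499 + 0.3240·32.30) / (2.091 + 0.3240) = 5.069 mg/L.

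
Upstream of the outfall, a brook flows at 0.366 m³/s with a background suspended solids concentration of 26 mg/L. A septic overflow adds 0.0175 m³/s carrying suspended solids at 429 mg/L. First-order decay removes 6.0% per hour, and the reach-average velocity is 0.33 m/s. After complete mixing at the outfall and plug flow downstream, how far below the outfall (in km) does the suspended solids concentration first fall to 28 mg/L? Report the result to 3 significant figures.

Mass balance: C = (0.3660·26.00 + 0.01750·429.0) / 0.3835 = 17.02/0.3835 = 44.39 mg/L.
6.0%/h lost → k = −ln(1 − 0.06) = 0.06188 h⁻¹.
Set 44.39·exp(−k·t) = 28 → t = ln(44.39/28)/k = 26810 s = 7.447 h.
Distance = v·t = 0.33·26810 = 8847 m = 8.847 km.

8.85 km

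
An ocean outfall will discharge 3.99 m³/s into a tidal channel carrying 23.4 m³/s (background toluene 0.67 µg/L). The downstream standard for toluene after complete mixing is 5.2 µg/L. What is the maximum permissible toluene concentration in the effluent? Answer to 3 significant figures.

At the limit, (Qr·Cr + Qe·Cₑ)/(Qr + Qe) = 5.2:
Cₑ = (27.39·5.2 − 23.40·0.6700) / 3.990 = 31.77 µg/L.

31.8 µg/L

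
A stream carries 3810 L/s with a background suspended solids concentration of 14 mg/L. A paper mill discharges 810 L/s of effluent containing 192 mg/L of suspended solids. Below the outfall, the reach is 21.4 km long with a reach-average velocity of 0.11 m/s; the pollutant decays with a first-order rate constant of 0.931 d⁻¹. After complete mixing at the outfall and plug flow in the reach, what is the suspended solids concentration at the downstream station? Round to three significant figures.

5.56 mg/L

Flow-weighted average: C = (3810·14.00 + 810.0·192.0) / 4620 = 208900/4620 = 45.21 mg/L.
Travel time t = 21.4·1000 / 0.11 = 194500 s = 54.04 h.
Applying C = C₀e^(−kt): 45.21 × 0.1229 = 5.556 mg/L.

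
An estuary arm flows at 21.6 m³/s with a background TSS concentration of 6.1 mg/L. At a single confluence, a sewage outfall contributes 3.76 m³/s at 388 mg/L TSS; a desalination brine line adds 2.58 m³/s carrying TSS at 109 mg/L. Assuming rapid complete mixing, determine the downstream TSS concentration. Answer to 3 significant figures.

Flow-weighted average: C = (21.60·6.100 + 3.760·388.0 + 2.580·109.0) / 27.94 = 1872/27.94 = 67.00 mg/L.

67.0 mg/L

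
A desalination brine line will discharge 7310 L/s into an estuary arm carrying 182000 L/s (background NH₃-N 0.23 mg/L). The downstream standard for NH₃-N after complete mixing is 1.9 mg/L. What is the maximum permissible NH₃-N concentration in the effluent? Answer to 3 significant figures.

43.5 mg/L

At the limit, (Qr·Cr + Qe·Cₑ)/(Qr + Qe) = 1.9:
Cₑ = (189300·1.9 − 182000·0.2300) / 7310 = 43.48 mg/L.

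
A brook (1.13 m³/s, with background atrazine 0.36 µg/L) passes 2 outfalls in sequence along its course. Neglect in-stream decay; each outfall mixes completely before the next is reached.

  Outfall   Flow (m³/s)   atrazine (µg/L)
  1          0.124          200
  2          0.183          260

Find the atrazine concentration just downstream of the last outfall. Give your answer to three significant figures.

50.7 µg/L

Outfall 1: combined Q = 1.254 m³/s; C = (1.130·0.3600 + 0.1240·200.0)/1.254 = 20.10 µg/L.
Outfall 2: combined Q = 1.437 m³/s; C = (1.254·20.10 + 0.1830·260.0)/1.437 = 50.65 µg/L.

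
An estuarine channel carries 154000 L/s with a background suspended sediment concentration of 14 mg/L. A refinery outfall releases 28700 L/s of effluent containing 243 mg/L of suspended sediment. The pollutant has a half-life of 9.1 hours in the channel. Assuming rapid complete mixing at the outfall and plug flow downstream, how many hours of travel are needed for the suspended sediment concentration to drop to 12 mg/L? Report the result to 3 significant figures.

18.7 h

After mixing, C = (154000·14.00 + 28700·243.0) / 182700 = 9130000/182700 = 49.97 mg/L.
Half-life 9.1 h → k = ln 2 / 9.1 = 0.07617 h⁻¹ = 1.828 d⁻¹.
49.97·exp(−k·t) = 12 → t = ln(49.97/12)/k = 67420 s = 18.73 h.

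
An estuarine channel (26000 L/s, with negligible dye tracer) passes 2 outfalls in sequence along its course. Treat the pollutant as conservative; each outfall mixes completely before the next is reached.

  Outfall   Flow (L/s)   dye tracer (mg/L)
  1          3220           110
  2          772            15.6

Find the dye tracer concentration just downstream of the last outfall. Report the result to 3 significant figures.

12.2 mg/L

Outfall 1: combined Q = 29220 L/s; C = (26000·0 + 3220·110.0)/29220 = 12.12 mg/L.
Outfall 2: combined Q = 29990 L/s; C = (29220·12.12 + 772.0·15.60)/29990 = 12.21 mg/L.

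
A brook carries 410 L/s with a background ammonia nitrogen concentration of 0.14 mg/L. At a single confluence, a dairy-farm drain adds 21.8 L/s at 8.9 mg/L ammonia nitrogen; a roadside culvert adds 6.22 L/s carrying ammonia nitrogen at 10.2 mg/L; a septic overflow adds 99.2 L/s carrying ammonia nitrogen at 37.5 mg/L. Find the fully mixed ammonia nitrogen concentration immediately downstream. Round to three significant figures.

7.51 mg/L

Flow-weighted average: C = (410.0·0.1400 + 21.80·8.900 + 6.220·10.20 + 99.20·37.50) / 537.2 = 4035/537.2 = 7.511 mg/L.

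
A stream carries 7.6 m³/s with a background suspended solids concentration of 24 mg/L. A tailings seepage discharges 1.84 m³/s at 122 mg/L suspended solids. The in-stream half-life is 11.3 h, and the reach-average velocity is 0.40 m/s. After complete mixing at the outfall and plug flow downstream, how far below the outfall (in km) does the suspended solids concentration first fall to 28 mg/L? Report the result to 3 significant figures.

Mixed concentration C = ΣQC/ΣQ = (7.600·24.00 + 1.840·122.0) / 9.440 = 406.9/9.440 = 43.10 mg/L.
Half-life 11.3 h → k = ln 2 / 11.3 = 0.06134 h⁻¹ = 1.472 d⁻¹.
Set 43.10·exp(−k·t) = 28 → t = ln(43.10/28)/k = 25320 s = 7.032 h.
Distance = v·t = 0.40·25320 = 10130 m = 10.13 km.

10.1 km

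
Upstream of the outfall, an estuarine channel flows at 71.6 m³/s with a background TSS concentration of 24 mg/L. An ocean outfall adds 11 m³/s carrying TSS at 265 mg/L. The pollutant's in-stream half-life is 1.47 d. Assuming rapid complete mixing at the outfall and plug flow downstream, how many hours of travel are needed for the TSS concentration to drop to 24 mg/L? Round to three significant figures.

After mixing, C = (71.60·24.00 + 11.00·265.0) / 82.60 = 4633/82.60 = 56.09 mg/L.
Half-life 1.47 d → k = ln 2 / 1.47 = 0.4715 d⁻¹.
56.09·exp(−k·t) = 24 → t = ln(56.09/24)/k = 155600 s = 43.21 h.

43.2 h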